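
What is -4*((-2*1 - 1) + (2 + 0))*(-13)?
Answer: -52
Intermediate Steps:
-4*((-2*1 - 1) + (2 + 0))*(-13) = -4*((-2 - 1) + 2)*(-13) = -4*(-3 + 2)*(-13) = -4*(-1)*(-13) = 4*(-13) = -52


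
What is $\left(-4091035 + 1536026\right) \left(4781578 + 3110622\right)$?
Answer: $-20164642029800$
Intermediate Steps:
$\left(-4091035 + 1536026\right) \left(4781578 + 3110622\right) = \left(-2555009\right) 7892200 = -20164642029800$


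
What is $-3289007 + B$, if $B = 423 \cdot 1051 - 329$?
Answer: $-2844763$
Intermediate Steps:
$B = 444244$ ($B = 444573 - 329 = 444244$)
$-3289007 + B = -3289007 + 444244 = -2844763$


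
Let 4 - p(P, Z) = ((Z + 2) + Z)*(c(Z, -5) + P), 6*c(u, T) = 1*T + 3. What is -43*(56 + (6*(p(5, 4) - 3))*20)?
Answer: 233232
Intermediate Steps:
c(u, T) = ½ + T/6 (c(u, T) = (1*T + 3)/6 = (T + 3)/6 = (3 + T)/6 = ½ + T/6)
p(P, Z) = 4 - (2 + 2*Z)*(-⅓ + P) (p(P, Z) = 4 - ((Z + 2) + Z)*((½ + (⅙)*(-5)) + P) = 4 - ((2 + Z) + Z)*((½ - ⅚) + P) = 4 - (2 + 2*Z)*(-⅓ + P))
-43*(56 + (6*(p(5, 4) - 3))*20) = -43*(56 + (6*((14/3 - 2*5 + (⅔)*4 - 2*5*4) - 3))*20) = -43*(56 + (6*((14/3 - 10 + 8/3 - 40) - 3))*20) = -43*(56 + (6*(-128/3 - 3))*20) = -43*(56 + (6*(-137/3))*20) = -43*(56 - 274*20) = -43*(56 - 5480) = -43*(-5424) = 233232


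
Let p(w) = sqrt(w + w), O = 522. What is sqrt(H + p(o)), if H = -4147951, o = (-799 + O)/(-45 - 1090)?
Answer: sqrt(-5343494176975 + 1135*sqrt(628790))/1135 ≈ 2036.7*I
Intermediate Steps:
o = 277/1135 (o = (-799 + 522)/(-45 - 1090) = -277/(-1135) = -277*(-1/1135) = 277/1135 ≈ 0.24405)
p(w) = sqrt(2)*sqrt(w) (p(w) = sqrt(2*w) = sqrt(2)*sqrt(w))
sqrt(H + p(o)) = sqrt(-4147951 + sqrt(2)*sqrt(277/1135)) = sqrt(-4147951 + sqrt(2)*(sqrt(314395)/1135)) = sqrt(-4147951 + sqrt(628790)/1135)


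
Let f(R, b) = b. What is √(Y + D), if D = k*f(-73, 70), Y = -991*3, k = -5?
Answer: I*√3323 ≈ 57.645*I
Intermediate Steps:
Y = -2973
D = -350 (D = -5*70 = -350)
√(Y + D) = √(-2973 - 350) = √(-3323) = I*√3323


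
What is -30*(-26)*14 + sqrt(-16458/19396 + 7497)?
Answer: 10920 + sqrt(4171728234)/746 ≈ 11007.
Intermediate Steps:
-30*(-26)*14 + sqrt(-16458/19396 + 7497) = 780*14 + sqrt(-16458*1/19396 + 7497) = 10920 + sqrt(-633/746 + 7497) = 10920 + sqrt(5592129/746) = 10920 + sqrt(4171728234)/746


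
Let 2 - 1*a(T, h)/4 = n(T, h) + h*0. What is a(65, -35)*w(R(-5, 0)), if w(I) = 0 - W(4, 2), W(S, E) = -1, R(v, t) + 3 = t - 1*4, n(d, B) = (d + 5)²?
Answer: -19592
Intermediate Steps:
n(d, B) = (5 + d)²
R(v, t) = -7 + t (R(v, t) = -3 + (t - 1*4) = -3 + (t - 4) = -3 + (-4 + t) = -7 + t)
a(T, h) = 8 - 4*(5 + T)² (a(T, h) = 8 - 4*((5 + T)² + h*0) = 8 - 4*((5 + T)² + 0) = 8 - 4*(5 + T)²)
w(I) = 1 (w(I) = 0 - 1*(-1) = 0 + 1 = 1)
a(65, -35)*w(R(-5, 0)) = (8 - 4*(5 + 65)²)*1 = (8 - 4*70²)*1 = (8 - 4*4900)*1 = (8 - 19600)*1 = -19592*1 = -19592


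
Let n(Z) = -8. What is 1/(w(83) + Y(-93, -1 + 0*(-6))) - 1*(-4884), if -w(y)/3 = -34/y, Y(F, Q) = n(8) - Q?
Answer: 2339353/479 ≈ 4883.8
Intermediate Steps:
Y(F, Q) = -8 - Q
w(y) = 102/y (w(y) = -(-102)/y = 102/y)
1/(w(83) + Y(-93, -1 + 0*(-6))) - 1*(-4884) = 1/(102/83 + (-8 - (-1 + 0*(-6)))) - 1*(-4884) = 1/(102*(1/83) + (-8 - (-1 + 0))) + 4884 = 1/(102/83 + (-8 - 1*(-1))) + 4884 = 1/(102/83 + (-8 + 1)) + 4884 = 1/(102/83 - 7) + 4884 = 1/(-479/83) + 4884 = -83/479 + 4884 = 2339353/479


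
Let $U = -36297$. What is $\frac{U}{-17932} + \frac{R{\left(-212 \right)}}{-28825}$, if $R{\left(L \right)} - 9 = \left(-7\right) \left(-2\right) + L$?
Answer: $\frac{1049650173}{516889900} \approx 2.0307$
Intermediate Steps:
$R{\left(L \right)} = 23 + L$ ($R{\left(L \right)} = 9 + \left(\left(-7\right) \left(-2\right) + L\right) = 9 + \left(14 + L\right) = 23 + L$)
$\frac{U}{-17932} + \frac{R{\left(-212 \right)}}{-28825} = - \frac{36297}{-17932} + \frac{23 - 212}{-28825} = \left(-36297\right) \left(- \frac{1}{17932}\right) - - \frac{189}{28825} = \frac{36297}{17932} + \frac{189}{28825} = \frac{1049650173}{516889900}$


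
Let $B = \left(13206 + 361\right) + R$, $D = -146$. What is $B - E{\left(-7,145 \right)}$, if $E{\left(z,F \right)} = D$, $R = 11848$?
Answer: $25561$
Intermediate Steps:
$E{\left(z,F \right)} = -146$
$B = 25415$ ($B = \left(13206 + 361\right) + 11848 = 13567 + 11848 = 25415$)
$B - E{\left(-7,145 \right)} = 25415 - -146 = 25415 + 146 = 25561$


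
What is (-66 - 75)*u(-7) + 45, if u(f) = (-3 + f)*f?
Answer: -9825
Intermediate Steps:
u(f) = f*(-3 + f)
(-66 - 75)*u(-7) + 45 = (-66 - 75)*(-7*(-3 - 7)) + 45 = -(-987)*(-10) + 45 = -141*70 + 45 = -9870 + 45 = -9825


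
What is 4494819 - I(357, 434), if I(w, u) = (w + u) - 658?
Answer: 4494686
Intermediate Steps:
I(w, u) = -658 + u + w (I(w, u) = (u + w) - 658 = -658 + u + w)
4494819 - I(357, 434) = 4494819 - (-658 + 434 + 357) = 4494819 - 1*133 = 4494819 - 133 = 4494686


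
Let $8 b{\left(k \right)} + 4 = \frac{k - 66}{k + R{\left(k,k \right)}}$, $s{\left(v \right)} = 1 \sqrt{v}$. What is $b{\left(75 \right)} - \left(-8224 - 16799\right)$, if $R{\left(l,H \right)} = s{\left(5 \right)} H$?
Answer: $\frac{20017997}{800} + \frac{3 \sqrt{5}}{800} \approx 25023.0$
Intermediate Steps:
$s{\left(v \right)} = \sqrt{v}$
$R{\left(l,H \right)} = H \sqrt{5}$ ($R{\left(l,H \right)} = \sqrt{5} H = H \sqrt{5}$)
$b{\left(k \right)} = - \frac{1}{2} + \frac{-66 + k}{8 \left(k + k \sqrt{5}\right)}$ ($b{\left(k \right)} = - \frac{1}{2} + \frac{\left(k - 66\right) \frac{1}{k + k \sqrt{5}}}{8} = - \frac{1}{2} + \frac{\left(-66 + k\right) \frac{1}{k + k \sqrt{5}}}{8} = - \frac{1}{2} + \frac{\frac{1}{k + k \sqrt{5}} \left(-66 + k\right)}{8} = - \frac{1}{2} + \frac{-66 + k}{8 \left(k + k \sqrt{5}\right)}$)
$b{\left(75 \right)} - \left(-8224 - 16799\right) = \frac{-66 - 225 - 300 \sqrt{5}}{8 \cdot 75 \left(1 + \sqrt{5}\right)} - \left(-8224 - 16799\right) = \frac{1}{8} \cdot \frac{1}{75} \frac{1}{1 + \sqrt{5}} \left(-66 - 225 - 300 \sqrt{5}\right) - -25023 = \frac{1}{8} \cdot \frac{1}{75} \frac{1}{1 + \sqrt{5}} \left(-291 - 300 \sqrt{5}\right) + 25023 = \frac{-291 - 300 \sqrt{5}}{600 \left(1 + \sqrt{5}\right)} + 25023 = 25023 + \frac{-291 - 300 \sqrt{5}}{600 \left(1 + \sqrt{5}\right)}$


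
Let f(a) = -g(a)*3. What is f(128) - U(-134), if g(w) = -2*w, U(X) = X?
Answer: 902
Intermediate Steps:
f(a) = 6*a (f(a) = -(-2)*a*3 = (2*a)*3 = 6*a)
f(128) - U(-134) = 6*128 - 1*(-134) = 768 + 134 = 902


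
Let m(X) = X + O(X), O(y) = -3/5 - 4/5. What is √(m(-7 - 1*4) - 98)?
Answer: 2*I*√690/5 ≈ 10.507*I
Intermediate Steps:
O(y) = -7/5 (O(y) = -3*⅕ - 4*⅕ = -⅗ - ⅘ = -7/5)
m(X) = -7/5 + X (m(X) = X - 7/5 = -7/5 + X)
√(m(-7 - 1*4) - 98) = √((-7/5 + (-7 - 1*4)) - 98) = √((-7/5 + (-7 - 4)) - 98) = √((-7/5 - 11) - 98) = √(-62/5 - 98) = √(-552/5) = 2*I*√690/5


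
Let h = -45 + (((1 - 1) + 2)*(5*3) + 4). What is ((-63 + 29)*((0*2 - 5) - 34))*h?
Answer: -14586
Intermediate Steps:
h = -11 (h = -45 + ((0 + 2)*15 + 4) = -45 + (2*15 + 4) = -45 + (30 + 4) = -45 + 34 = -11)
((-63 + 29)*((0*2 - 5) - 34))*h = ((-63 + 29)*((0*2 - 5) - 34))*(-11) = -34*((0 - 5) - 34)*(-11) = -34*(-5 - 34)*(-11) = -34*(-39)*(-11) = 1326*(-11) = -14586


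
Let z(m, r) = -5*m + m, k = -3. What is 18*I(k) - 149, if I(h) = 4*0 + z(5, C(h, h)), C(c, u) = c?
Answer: -509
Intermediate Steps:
z(m, r) = -4*m
I(h) = -20 (I(h) = 4*0 - 4*5 = 0 - 20 = -20)
18*I(k) - 149 = 18*(-20) - 149 = -360 - 149 = -509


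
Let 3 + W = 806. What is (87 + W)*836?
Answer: 744040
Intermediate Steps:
W = 803 (W = -3 + 806 = 803)
(87 + W)*836 = (87 + 803)*836 = 890*836 = 744040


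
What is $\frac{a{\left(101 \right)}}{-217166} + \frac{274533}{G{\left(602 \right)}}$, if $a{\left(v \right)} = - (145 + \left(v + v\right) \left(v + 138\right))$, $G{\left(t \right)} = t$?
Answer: $\frac{2130299433}{4669069} \approx 456.26$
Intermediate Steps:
$a{\left(v \right)} = -145 - 2 v \left(138 + v\right)$ ($a{\left(v \right)} = - (145 + 2 v \left(138 + v\right)) = -145 - 2 v \left(138 + v\right)$)
$\frac{a{\left(101 \right)}}{-217166} + \frac{274533}{G{\left(602 \right)}} = \frac{-145 - 27876 - 2 \cdot 101^{2}}{-217166} + \frac{274533}{602} = \left(-145 - 27876 - 20402\right) \left(- \frac{1}{217166}\right) + 274533 \cdot \frac{1}{602} = \left(-145 - 27876 - 20402\right) \left(- \frac{1}{217166}\right) + \frac{39219}{86} = \left(-48423\right) \left(- \frac{1}{217166}\right) + \frac{39219}{86} = \frac{48423}{217166} + \frac{39219}{86} = \frac{2130299433}{4669069}$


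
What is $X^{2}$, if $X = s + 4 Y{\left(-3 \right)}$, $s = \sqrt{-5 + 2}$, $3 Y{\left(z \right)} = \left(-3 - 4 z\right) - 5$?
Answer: $\frac{229}{9} + \frac{32 i \sqrt{3}}{3} \approx 25.444 + 18.475 i$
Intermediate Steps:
$Y{\left(z \right)} = - \frac{8}{3} - \frac{4 z}{3}$ ($Y{\left(z \right)} = \frac{\left(-3 - 4 z\right) - 5}{3} = \frac{-8 - 4 z}{3} = - \frac{8}{3} - \frac{4 z}{3}$)
$s = i \sqrt{3}$ ($s = \sqrt{-3} = i \sqrt{3} \approx 1.732 i$)
$X = \frac{16}{3} + i \sqrt{3}$ ($X = i \sqrt{3} + 4 \left(- \frac{8}{3} - -4\right) = i \sqrt{3} + 4 \left(- \frac{8}{3} + 4\right) = i \sqrt{3} + 4 \cdot \frac{4}{3} = i \sqrt{3} + \frac{16}{3} = \frac{16}{3} + i \sqrt{3} \approx 5.3333 + 1.732 i$)
$X^{2} = \left(\frac{16}{3} + i \sqrt{3}\right)^{2}$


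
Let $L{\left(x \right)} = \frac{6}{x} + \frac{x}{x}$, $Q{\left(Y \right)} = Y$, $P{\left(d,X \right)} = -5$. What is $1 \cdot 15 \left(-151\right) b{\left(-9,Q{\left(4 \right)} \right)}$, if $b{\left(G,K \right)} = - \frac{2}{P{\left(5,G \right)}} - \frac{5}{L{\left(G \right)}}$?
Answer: $33069$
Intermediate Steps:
$L{\left(x \right)} = 1 + \frac{6}{x}$ ($L{\left(x \right)} = \frac{6}{x} + 1 = 1 + \frac{6}{x}$)
$b{\left(G,K \right)} = \frac{2}{5} - \frac{5 G}{6 + G}$ ($b{\left(G,K \right)} = - \frac{2}{-5} - \frac{5}{\frac{1}{G} \left(6 + G\right)} = \left(-2\right) \left(- \frac{1}{5}\right) - 5 \frac{G}{6 + G} = \frac{2}{5} - \frac{5 G}{6 + G}$)
$1 \cdot 15 \left(-151\right) b{\left(-9,Q{\left(4 \right)} \right)} = 1 \cdot 15 \left(-151\right) \frac{12 - -207}{5 \left(6 - 9\right)} = 15 \left(-151\right) \frac{12 + 207}{5 \left(-3\right)} = - 2265 \cdot \frac{1}{5} \left(- \frac{1}{3}\right) 219 = \left(-2265\right) \left(- \frac{73}{5}\right) = 33069$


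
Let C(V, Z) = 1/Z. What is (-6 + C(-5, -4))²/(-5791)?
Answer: -625/92656 ≈ -0.0067454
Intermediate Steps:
(-6 + C(-5, -4))²/(-5791) = (-6 + 1/(-4))²/(-5791) = (-6 - ¼)²*(-1/5791) = (-25/4)²*(-1/5791) = (625/16)*(-1/5791) = -625/92656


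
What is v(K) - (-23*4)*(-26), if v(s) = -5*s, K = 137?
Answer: -3077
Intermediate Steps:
v(K) - (-23*4)*(-26) = -5*137 - (-23*4)*(-26) = -685 - (-92)*(-26) = -685 - 1*2392 = -685 - 2392 = -3077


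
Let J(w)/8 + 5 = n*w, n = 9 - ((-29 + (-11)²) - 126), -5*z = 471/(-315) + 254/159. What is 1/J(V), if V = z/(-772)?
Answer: -5370225/214760066 ≈ -0.025006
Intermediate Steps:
z = -569/27825 (z = -(471/(-315) + 254/159)/5 = -(471*(-1/315) + 254*(1/159))/5 = -(-157/105 + 254/159)/5 = -⅕*569/5565 = -569/27825 ≈ -0.020449)
n = 43 (n = 9 - ((-29 + 121) - 126) = 9 - (92 - 126) = 9 - 1*(-34) = 9 + 34 = 43)
V = 569/21480900 (V = -569/27825/(-772) = -569/27825*(-1/772) = 569/21480900 ≈ 2.6489e-5)
J(w) = -40 + 344*w (J(w) = -40 + 8*(43*w) = -40 + 344*w)
1/J(V) = 1/(-40 + 344*(569/21480900)) = 1/(-40 + 48934/5370225) = 1/(-214760066/5370225) = -5370225/214760066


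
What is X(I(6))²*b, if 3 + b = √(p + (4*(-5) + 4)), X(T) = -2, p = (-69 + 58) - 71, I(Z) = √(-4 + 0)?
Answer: -12 + 28*I*√2 ≈ -12.0 + 39.598*I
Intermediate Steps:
I(Z) = 2*I (I(Z) = √(-4) = 2*I)
p = -82 (p = -11 - 71 = -82)
b = -3 + 7*I*√2 (b = -3 + √(-82 + (4*(-5) + 4)) = -3 + √(-82 + (-20 + 4)) = -3 + √(-82 - 16) = -3 + √(-98) = -3 + 7*I*√2 ≈ -3.0 + 9.8995*I)
X(I(6))²*b = (-2)²*(-3 + 7*I*√2) = 4*(-3 + 7*I*√2) = -12 + 28*I*√2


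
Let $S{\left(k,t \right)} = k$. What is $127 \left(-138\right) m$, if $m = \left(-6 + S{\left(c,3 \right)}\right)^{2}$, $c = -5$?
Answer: $-2120646$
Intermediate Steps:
$m = 121$ ($m = \left(-6 - 5\right)^{2} = \left(-11\right)^{2} = 121$)
$127 \left(-138\right) m = 127 \left(-138\right) 121 = \left(-17526\right) 121 = -2120646$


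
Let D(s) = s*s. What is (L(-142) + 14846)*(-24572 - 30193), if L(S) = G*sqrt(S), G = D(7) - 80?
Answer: -813041190 + 1697715*I*sqrt(142) ≈ -8.1304e+8 + 2.0231e+7*I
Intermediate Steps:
D(s) = s**2
G = -31 (G = 7**2 - 80 = 49 - 80 = -31)
L(S) = -31*sqrt(S)
(L(-142) + 14846)*(-24572 - 30193) = (-31*I*sqrt(142) + 14846)*(-24572 - 30193) = (-31*I*sqrt(142) + 14846)*(-54765) = (14846 - 31*I*sqrt(142))*(-54765) = -813041190 + 1697715*I*sqrt(142)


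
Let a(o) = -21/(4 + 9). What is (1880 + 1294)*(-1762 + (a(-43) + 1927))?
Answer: 6741576/13 ≈ 5.1858e+5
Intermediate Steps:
a(o) = -21/13
(1880 + 1294)*(-1762 + (a(-43) + 1927)) = (1880 + 1294)*(-1762 + (-21/13 + 1927)) = 3174*(-1762 + 25030/13) = 3174*(2124/13) = 6741576/13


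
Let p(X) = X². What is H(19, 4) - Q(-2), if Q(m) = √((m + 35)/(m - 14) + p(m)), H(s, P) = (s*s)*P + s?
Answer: 1463 - √31/4 ≈ 1461.6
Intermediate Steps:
H(s, P) = s + P*s² (H(s, P) = s²*P + s = P*s² + s = s + P*s²)
Q(m) = √(m² + (35 + m)/(-14 + m)) (Q(m) = √((m + 35)/(m - 14) + m²) = √((35 + m)/(-14 + m) + m²) = √(m² + (35 + m)/(-14 + m)))
H(19, 4) - Q(-2) = 19*(1 + 4*19) - √((35 - 2 + (-2)²*(-14 - 2))/(-14 - 2)) = 19*(1 + 76) - √((35 - 2 + 4*(-16))/(-16)) = 19*77 - √(-(35 - 2 - 64)/16) = 1463 - √(-1/16*(-31)) = 1463 - √(31/16) = 1463 - √31/4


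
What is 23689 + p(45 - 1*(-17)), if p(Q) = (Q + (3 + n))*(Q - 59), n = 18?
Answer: 23938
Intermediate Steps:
p(Q) = (-59 + Q)*(21 + Q) (p(Q) = (Q + (3 + 18))*(Q - 59) = (Q + 21)*(-59 + Q) = (21 + Q)*(-59 + Q) = (-59 + Q)*(21 + Q))
23689 + p(45 - 1*(-17)) = 23689 + (-1239 + (45 - 1*(-17))² - 38*(45 - 1*(-17))) = 23689 + (-1239 + (45 + 17)² - 38*(45 + 17)) = 23689 + (-1239 + 62² - 38*62) = 23689 + (-1239 + 3844 - 2356) = 23689 + 249 = 23938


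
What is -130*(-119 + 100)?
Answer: 2470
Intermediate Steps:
-130*(-119 + 100) = -130*(-19) = 2470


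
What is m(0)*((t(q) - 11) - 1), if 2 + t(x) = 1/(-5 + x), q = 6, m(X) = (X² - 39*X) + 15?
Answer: -195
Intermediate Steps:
m(X) = 15 + X² - 39*X
t(x) = -2 + 1/(-5 + x)
m(0)*((t(q) - 11) - 1) = (15 + 0² - 39*0)*(((11 - 2*6)/(-5 + 6) - 11) - 1) = (15 + 0 + 0)*(((11 - 12)/1 - 11) - 1) = 15*((1*(-1) - 11) - 1) = 15*((-1 - 11) - 1) = 15*(-12 - 1) = 15*(-13) = -195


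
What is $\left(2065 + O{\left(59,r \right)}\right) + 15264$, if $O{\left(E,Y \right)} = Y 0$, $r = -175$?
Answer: $17329$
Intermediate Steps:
$O{\left(E,Y \right)} = 0$
$\left(2065 + O{\left(59,r \right)}\right) + 15264 = \left(2065 + 0\right) + 15264 = 2065 + 15264 = 17329$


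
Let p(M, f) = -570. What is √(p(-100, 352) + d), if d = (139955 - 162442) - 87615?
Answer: 4*I*√6917 ≈ 332.67*I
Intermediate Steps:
d = -110102 (d = -22487 - 87615 = -110102)
√(p(-100, 352) + d) = √(-570 - 110102) = √(-110672) = 4*I*√6917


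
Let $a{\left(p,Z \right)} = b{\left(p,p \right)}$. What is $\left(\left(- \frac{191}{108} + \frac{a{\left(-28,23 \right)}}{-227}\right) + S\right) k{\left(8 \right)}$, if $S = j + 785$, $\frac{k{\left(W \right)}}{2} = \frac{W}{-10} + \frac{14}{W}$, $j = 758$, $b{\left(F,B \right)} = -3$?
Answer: $\frac{143583589}{49032} \approx 2928.4$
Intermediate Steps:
$a{\left(p,Z \right)} = -3$
$k{\left(W \right)} = \frac{28}{W} - \frac{W}{5}$ ($k{\left(W \right)} = 2 \left(\frac{W}{-10} + \frac{14}{W}\right) = 2 \left(W \left(- \frac{1}{10}\right) + \frac{14}{W}\right) = 2 \left(- \frac{W}{10} + \frac{14}{W}\right) = 2 \left(\frac{14}{W} - \frac{W}{10}\right) = \frac{28}{W} - \frac{W}{5}$)
$S = 1543$ ($S = 758 + 785 = 1543$)
$\left(\left(- \frac{191}{108} + \frac{a{\left(-28,23 \right)}}{-227}\right) + S\right) k{\left(8 \right)} = \left(\left(- \frac{191}{108} - \frac{3}{-227}\right) + 1543\right) \left(\frac{28}{8} - \frac{8}{5}\right) = \left(\left(\left(-191\right) \frac{1}{108} - - \frac{3}{227}\right) + 1543\right) \left(28 \cdot \frac{1}{8} - \frac{8}{5}\right) = \left(\left(- \frac{191}{108} + \frac{3}{227}\right) + 1543\right) \left(\frac{7}{2} - \frac{8}{5}\right) = \left(- \frac{43033}{24516} + 1543\right) \frac{19}{10} = \frac{37785155}{24516} \cdot \frac{19}{10} = \frac{143583589}{49032}$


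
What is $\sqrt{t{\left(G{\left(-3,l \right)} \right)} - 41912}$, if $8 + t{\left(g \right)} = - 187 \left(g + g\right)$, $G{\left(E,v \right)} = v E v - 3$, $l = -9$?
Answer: $2 \sqrt{12521} \approx 223.79$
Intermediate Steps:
$G{\left(E,v \right)} = -3 + E v^{2}$ ($G{\left(E,v \right)} = E v v - 3 = E v^{2} - 3 = -3 + E v^{2}$)
$t{\left(g \right)} = -8 - 374 g$ ($t{\left(g \right)} = -8 - 187 \left(g + g\right) = -8 - 187 \cdot 2 g = -8 - 374 g$)
$\sqrt{t{\left(G{\left(-3,l \right)} \right)} - 41912} = \sqrt{\left(-8 - 374 \left(-3 - 3 \left(-9\right)^{2}\right)\right) - 41912} = \sqrt{\left(-8 - 374 \left(-3 - 243\right)\right) - 41912} = \sqrt{\left(-8 - -92004\right) - 41912} = \sqrt{\left(-8 + 92004\right) - 41912} = \sqrt{91996 - 41912} = \sqrt{50084} = 2 \sqrt{12521}$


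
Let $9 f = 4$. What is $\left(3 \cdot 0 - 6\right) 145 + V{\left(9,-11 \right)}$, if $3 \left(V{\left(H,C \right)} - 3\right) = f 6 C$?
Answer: $- \frac{7891}{9} \approx -876.78$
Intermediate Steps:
$f = \frac{4}{9}$ ($f = \frac{1}{9} \cdot 4 = \frac{4}{9} \approx 0.44444$)
$V{\left(H,C \right)} = 3 + \frac{8 C}{9}$ ($V{\left(H,C \right)} = 3 + \frac{\frac{4}{9} \cdot 6 C}{3} = 3 + \frac{\frac{8}{3} C}{3} = 3 + \frac{8 C}{9}$)
$\left(3 \cdot 0 - 6\right) 145 + V{\left(9,-11 \right)} = \left(3 \cdot 0 - 6\right) 145 + \left(3 + \frac{8}{9} \left(-11\right)\right) = \left(0 - 6\right) 145 + \left(3 - \frac{88}{9}\right) = \left(-6\right) 145 - \frac{61}{9} = -870 - \frac{61}{9} = - \frac{7891}{9}$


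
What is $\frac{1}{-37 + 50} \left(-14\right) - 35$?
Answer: $- \frac{469}{13} \approx -36.077$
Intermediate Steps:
$\frac{1}{-37 + 50} \left(-14\right) - 35 = \frac{1}{13} \left(-14\right) - 35 = - \frac{14}{13} - 35 = - \frac{469}{13}$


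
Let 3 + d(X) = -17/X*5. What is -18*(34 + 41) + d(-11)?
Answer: -14798/11 ≈ -1345.3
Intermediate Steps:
d(X) = -3 - 85/X (d(X) = -3 - 17/X*5 = -3 - 85/X)
-18*(34 + 41) + d(-11) = -18*(34 + 41) + (-3 - 85/(-11)) = -18*75 + (-3 - 85*(-1/11)) = -1350 + (-3 + 85/11) = -1350 + 52/11 = -14798/11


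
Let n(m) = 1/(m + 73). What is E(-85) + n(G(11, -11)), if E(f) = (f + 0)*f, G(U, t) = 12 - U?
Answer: 534651/74 ≈ 7225.0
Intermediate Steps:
E(f) = f² (E(f) = f*f = f²)
n(m) = 1/(73 + m)
E(-85) + n(G(11, -11)) = (-85)² + 1/(73 + (12 - 1*11)) = 7225 + 1/(73 + (12 - 11)) = 7225 + 1/(73 + 1) = 7225 + 1/74 = 534651/74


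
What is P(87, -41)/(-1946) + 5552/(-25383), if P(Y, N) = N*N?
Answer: -53473015/49395318 ≈ -1.0826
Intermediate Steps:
P(Y, N) = N²
P(87, -41)/(-1946) + 5552/(-25383) = (-41)²/(-1946) + 5552/(-25383) = 1681*(-1/1946) + 5552*(-1/25383) = -1681/1946 - 5552/25383 = -53473015/49395318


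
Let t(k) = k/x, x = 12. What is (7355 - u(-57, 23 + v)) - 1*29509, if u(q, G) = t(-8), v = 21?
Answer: -66460/3 ≈ -22153.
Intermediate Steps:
t(k) = k/12
u(q, G) = -⅔ (u(q, G) = (1/12)*(-8) = -⅔)
(7355 - u(-57, 23 + v)) - 1*29509 = (7355 - 1*(-⅔)) - 1*29509 = (7355 + ⅔) - 29509 = 22067/3 - 29509 = -66460/3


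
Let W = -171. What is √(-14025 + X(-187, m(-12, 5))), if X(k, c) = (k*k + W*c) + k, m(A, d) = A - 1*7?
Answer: √24006 ≈ 154.94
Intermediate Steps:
m(A, d) = -7 + A (m(A, d) = A - 7 = -7 + A)
X(k, c) = k + k² - 171*c (X(k, c) = (k*k - 171*c) + k = (k² - 171*c) + k = k + k² - 171*c)
√(-14025 + X(-187, m(-12, 5))) = √(-14025 + (-187 + (-187)² - 171*(-7 - 12))) = √(-14025 + (-187 + 34969 - 171*(-19))) = √(-14025 + (-187 + 34969 + 3249)) = √(-14025 + 38031) = √24006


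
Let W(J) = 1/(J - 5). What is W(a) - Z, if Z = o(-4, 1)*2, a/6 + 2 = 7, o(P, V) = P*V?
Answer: 201/25 ≈ 8.0400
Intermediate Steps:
a = 30 (a = -12 + 6*7 = -12 + 42 = 30)
W(J) = 1/(-5 + J)
Z = -8 (Z = -4*1*2 = -4*2 = -8)
W(a) - Z = 1/(-5 + 30) - 1*(-8) = 1/25 + 8 = 201/25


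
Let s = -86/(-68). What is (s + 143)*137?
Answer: 671985/34 ≈ 19764.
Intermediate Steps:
s = 43/34 (s = -86*(-1/68) = 43/34 ≈ 1.2647)
(s + 143)*137 = (43/34 + 143)*137 = (4905/34)*137 = 671985/34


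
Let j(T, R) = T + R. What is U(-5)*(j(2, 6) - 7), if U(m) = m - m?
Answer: 0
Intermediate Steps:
j(T, R) = R + T
U(m) = 0
U(-5)*(j(2, 6) - 7) = 0*((6 + 2) - 7) = 0*(8 - 7) = 0*1 = 0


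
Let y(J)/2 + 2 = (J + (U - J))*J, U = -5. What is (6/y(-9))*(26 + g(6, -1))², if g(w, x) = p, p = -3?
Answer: 1587/43 ≈ 36.907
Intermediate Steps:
g(w, x) = -3
y(J) = -4 - 10*J (y(J) = -4 + 2*((J + (-5 - J))*J) = -4 + 2*(-5*J) = -4 - 10*J)
(6/y(-9))*(26 + g(6, -1))² = (6/(-4 - 10*(-9)))*(26 - 3)² = (6/(-4 + 90))*23² = (6/86)*529 = (6*(1/86))*529 = (3/43)*529 = 1587/43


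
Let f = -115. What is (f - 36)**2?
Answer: 22801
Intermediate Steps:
(f - 36)**2 = (-115 - 36)**2 = (-151)**2 = 22801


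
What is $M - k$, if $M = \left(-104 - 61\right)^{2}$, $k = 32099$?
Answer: $-4874$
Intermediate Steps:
$M = 27225$ ($M = \left(-165\right)^{2} = 27225$)
$M - k = 27225 - 32099 = -4874$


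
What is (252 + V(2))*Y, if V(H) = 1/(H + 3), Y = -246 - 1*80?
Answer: -411086/5 ≈ -82217.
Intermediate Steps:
Y = -326 (Y = -246 - 80 = -326)
V(H) = 1/(3 + H)
(252 + V(2))*Y = (252 + 1/(3 + 2))*(-326) = (252 + 1/5)*(-326) = (252 + ⅕)*(-326) = (1261/5)*(-326) = -411086/5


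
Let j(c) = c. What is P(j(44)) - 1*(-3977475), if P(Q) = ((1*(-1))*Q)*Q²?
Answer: 3892291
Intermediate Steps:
P(Q) = -Q³ (P(Q) = (-Q)*Q² = -Q³)
P(j(44)) - 1*(-3977475) = -1*44³ - 1*(-3977475) = -1*85184 + 3977475 = -85184 + 3977475 = 3892291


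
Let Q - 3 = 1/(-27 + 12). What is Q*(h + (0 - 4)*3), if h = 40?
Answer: 1232/15 ≈ 82.133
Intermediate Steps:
Q = 44/15 (Q = 3 + 1/(-27 + 12) = 3 + 1/(-15) = 3 - 1/15 = 44/15 ≈ 2.9333)
Q*(h + (0 - 4)*3) = 44*(40 + (0 - 4)*3)/15 = 44*(40 - 4*3)/15 = 44*(40 - 12)/15 = (44/15)*28 = 1232/15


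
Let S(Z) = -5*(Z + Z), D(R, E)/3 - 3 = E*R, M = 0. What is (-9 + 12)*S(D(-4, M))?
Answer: -270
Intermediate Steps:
D(R, E) = 9 + 3*E*R (D(R, E) = 9 + 3*(E*R) = 9 + 3*E*R)
S(Z) = -10*Z
(-9 + 12)*S(D(-4, M)) = (-9 + 12)*(-10*(9 + 3*0*(-4))) = 3*(-10*(9 + 0)) = 3*(-10*9) = 3*(-90) = -270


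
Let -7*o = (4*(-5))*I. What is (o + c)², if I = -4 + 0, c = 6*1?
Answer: 1444/49 ≈ 29.469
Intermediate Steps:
c = 6
I = -4
o = -80/7 (o = -4*(-5)*(-4)/7 = -(-20)*(-4)/7 = -⅐*80 = -80/7 ≈ -11.429)
(o + c)² = (-80/7 + 6)² = (-38/7)² = 1444/49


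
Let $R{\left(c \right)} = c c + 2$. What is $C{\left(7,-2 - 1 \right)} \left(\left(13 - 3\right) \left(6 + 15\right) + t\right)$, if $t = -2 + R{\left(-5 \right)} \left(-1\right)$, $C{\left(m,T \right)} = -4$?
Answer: $-724$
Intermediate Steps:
$R{\left(c \right)} = 2 + c^{2}$ ($R{\left(c \right)} = c^{2} + 2 = 2 + c^{2}$)
$t = -29$ ($t = -2 + \left(2 + \left(-5\right)^{2}\right) \left(-1\right) = -2 + \left(2 + 25\right) \left(-1\right) = -2 + 27 \left(-1\right) = -2 - 27 = -29$)
$C{\left(7,-2 - 1 \right)} \left(\left(13 - 3\right) \left(6 + 15\right) + t\right) = - 4 \left(\left(13 - 3\right) \left(6 + 15\right) - 29\right) = - 4 \left(10 \cdot 21 - 29\right) = - 4 \left(210 - 29\right) = \left(-4\right) 181 = -724$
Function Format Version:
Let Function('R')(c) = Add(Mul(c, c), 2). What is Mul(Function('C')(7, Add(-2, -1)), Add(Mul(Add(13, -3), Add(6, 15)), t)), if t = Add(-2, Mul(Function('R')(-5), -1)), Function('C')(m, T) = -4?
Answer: -724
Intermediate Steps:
Function('R')(c) = Add(2, Pow(c, 2)) (Function('R')(c) = Add(Pow(c, 2), 2) = Add(2, Pow(c, 2)))
t = -29 (t = Add(-2, Mul(Add(2, Pow(-5, 2)), -1)) = Add(-2, Mul(Add(2, 25), -1)) = Add(-2, Mul(27, -1)) = Add(-2, -27) = -29)
Mul(Function('C')(7, Add(-2, -1)), Add(Mul(Add(13, -3), Add(6, 15)), t)) = Mul(-4, Add(Mul(Add(13, -3), Add(6, 15)), -29)) = Mul(-4, Add(Mul(10, 21), -29)) = Mul(-4, Add(210, -29)) = Mul(-4, 181) = -724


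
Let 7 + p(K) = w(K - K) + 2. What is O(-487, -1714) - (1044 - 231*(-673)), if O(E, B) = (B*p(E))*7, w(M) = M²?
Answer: -96517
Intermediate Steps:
p(K) = -5 (p(K) = -7 + ((K - K)² + 2) = -7 + (0² + 2) = -7 + (0 + 2) = -7 + 2 = -5)
O(E, B) = -35*B (O(E, B) = (B*(-5))*7 = -5*B*7 = -35*B)
O(-487, -1714) - (1044 - 231*(-673)) = -35*(-1714) - (1044 - 231*(-673)) = 59990 - (1044 + 155463) = 59990 - 1*156507 = 59990 - 156507 = -96517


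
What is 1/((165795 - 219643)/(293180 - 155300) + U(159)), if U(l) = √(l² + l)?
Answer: 2188845/142580853163 + 1188180900*√1590/7556785217639 ≈ 0.0062850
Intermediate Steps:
U(l) = √(l + l²)
1/((165795 - 219643)/(293180 - 155300) + U(159)) = 1/((165795 - 219643)/(293180 - 155300) + √(159*(1 + 159))) = 1/(-53848/137880 + √(159*160)) = 1/(-53848*1/137880 + √25440) = 1/(-6731/17235 + 4*√1590)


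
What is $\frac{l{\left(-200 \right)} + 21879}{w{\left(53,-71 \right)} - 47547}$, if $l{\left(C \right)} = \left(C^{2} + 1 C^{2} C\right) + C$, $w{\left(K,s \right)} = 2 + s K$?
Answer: $\frac{7938321}{51308} \approx 154.72$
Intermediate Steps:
$w{\left(K,s \right)} = 2 + K s$
$l{\left(C \right)} = C + C^{2} + C^{3}$ ($l{\left(C \right)} = \left(C^{2} + C^{2} C\right) + C = \left(C^{2} + C^{3}\right) + C = C + C^{2} + C^{3}$)
$\frac{l{\left(-200 \right)} + 21879}{w{\left(53,-71 \right)} - 47547} = \frac{- 200 \left(1 - 200 + \left(-200\right)^{2}\right) + 21879}{\left(2 + 53 \left(-71\right)\right) - 47547} = \frac{- 200 \left(1 - 200 + 40000\right) + 21879}{\left(2 - 3763\right) - 47547} = \frac{\left(-200\right) 39801 + 21879}{-3761 - 47547} = \frac{-7960200 + 21879}{-51308} = \left(-7938321\right) \left(- \frac{1}{51308}\right) = \frac{7938321}{51308}$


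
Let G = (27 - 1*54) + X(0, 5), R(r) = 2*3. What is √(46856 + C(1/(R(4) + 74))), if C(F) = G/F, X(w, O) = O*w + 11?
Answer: 6*√1266 ≈ 213.49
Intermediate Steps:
R(r) = 6
X(w, O) = 11 + O*w
G = -16 (G = (27 - 1*54) + (11 + 5*0) = (27 - 54) + (11 + 0) = -27 + 11 = -16)
C(F) = -16/F
√(46856 + C(1/(R(4) + 74))) = √(46856 - 16/(1/(6 + 74))) = √(46856 - 16/(1/80)) = √(46856 - 16/1/80) = √(46856 - 16*80) = √(46856 - 1280) = √45576 = 6*√1266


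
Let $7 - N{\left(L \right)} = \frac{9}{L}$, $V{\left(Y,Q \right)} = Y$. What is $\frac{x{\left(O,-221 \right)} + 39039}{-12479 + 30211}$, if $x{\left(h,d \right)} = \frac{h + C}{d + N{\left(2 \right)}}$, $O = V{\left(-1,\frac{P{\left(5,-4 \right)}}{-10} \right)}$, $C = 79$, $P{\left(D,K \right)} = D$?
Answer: $\frac{1312299}{596068} \approx 2.2016$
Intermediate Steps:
$O = -1$
$N{\left(L \right)} = 7 - \frac{9}{L}$
$x{\left(h,d \right)} = \frac{79 + h}{\frac{5}{2} + d}$ ($x{\left(h,d \right)} = \frac{h + 79}{d + \left(7 - \frac{9}{2}\right)} = \frac{79 + h}{d + \left(7 - \frac{9}{2}\right)} = \frac{79 + h}{d + \frac{5}{2}} = \frac{79 + h}{\frac{5}{2} + d}$)
$\frac{x{\left(O,-221 \right)} + 39039}{-12479 + 30211} = \frac{\frac{2 \left(79 - 1\right)}{5 + 2 \left(-221\right)} + 39039}{-12479 + 30211} = \frac{2 \frac{1}{5 - 442} \cdot 78 + 39039}{17732} = \left(2 \frac{1}{-437} \cdot 78 + 39039\right) \frac{1}{17732} = \left(2 \left(- \frac{1}{437}\right) 78 + 39039\right) \frac{1}{17732} = \left(- \frac{156}{437} + 39039\right) \frac{1}{17732} = \frac{17059887}{437} \cdot \frac{1}{17732} = \frac{1312299}{596068}$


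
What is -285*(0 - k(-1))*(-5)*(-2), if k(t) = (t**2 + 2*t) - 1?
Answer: -5700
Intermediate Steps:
k(t) = -1 + t**2 + 2*t
-285*(0 - k(-1))*(-5)*(-2) = -285*(0 - (-1 + (-1)**2 + 2*(-1)))*(-5)*(-2) = -285*(0 - (-1 + 1 - 2))*(-5)*(-2) = -285*(0 - 1*(-2))*(-5)*(-2) = -285*(0 + 2)*(-5)*(-2) = -285*2*(-5)*(-2) = -(-2850)*(-2) = -285*20 = -5700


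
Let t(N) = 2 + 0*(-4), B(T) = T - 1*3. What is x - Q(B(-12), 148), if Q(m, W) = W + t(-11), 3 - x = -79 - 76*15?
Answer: 1072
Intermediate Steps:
B(T) = -3 + T (B(T) = T - 3 = -3 + T)
t(N) = 2 (t(N) = 2 + 0 = 2)
x = 1222 (x = 3 - (-79 - 76*15) = 3 - (-79 - 1140) = 3 - 1*(-1219) = 3 + 1219 = 1222)
Q(m, W) = 2 + W (Q(m, W) = W + 2 = 2 + W)
x - Q(B(-12), 148) = 1222 - (2 + 148) = 1222 - 1*150 = 1222 - 150 = 1072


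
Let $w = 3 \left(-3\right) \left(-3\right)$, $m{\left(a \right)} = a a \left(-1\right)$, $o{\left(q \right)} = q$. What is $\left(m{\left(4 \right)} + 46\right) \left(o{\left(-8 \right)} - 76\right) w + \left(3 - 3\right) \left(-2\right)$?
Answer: $-68040$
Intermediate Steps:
$m{\left(a \right)} = - a^{2}$ ($m{\left(a \right)} = a^{2} \left(-1\right) = - a^{2}$)
$w = 27$ ($w = \left(-9\right) \left(-3\right) = 27$)
$\left(m{\left(4 \right)} + 46\right) \left(o{\left(-8 \right)} - 76\right) w + \left(3 - 3\right) \left(-2\right) = \left(- 4^{2} + 46\right) \left(-8 - 76\right) 27 + \left(3 - 3\right) \left(-2\right) = \left(\left(-1\right) 16 + 46\right) \left(-84\right) 27 + 0 \left(-2\right) = \left(-16 + 46\right) \left(-84\right) 27 + 0 = 30 \left(-84\right) 27 + 0 = \left(-2520\right) 27 + 0 = -68040 + 0 = -68040$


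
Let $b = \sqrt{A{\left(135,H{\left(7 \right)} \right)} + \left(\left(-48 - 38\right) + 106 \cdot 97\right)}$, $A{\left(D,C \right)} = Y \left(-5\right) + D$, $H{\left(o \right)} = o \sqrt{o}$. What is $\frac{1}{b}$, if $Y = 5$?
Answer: $\frac{\sqrt{10306}}{10306} \approx 0.0098504$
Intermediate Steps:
$H{\left(o \right)} = o^{\frac{3}{2}}$
$A{\left(D,C \right)} = -25 + D$ ($A{\left(D,C \right)} = 5 \left(-5\right) + D = -25 + D$)
$b = \sqrt{10306}$ ($b = \sqrt{\left(-25 + 135\right) + \left(\left(-48 - 38\right) + 106 \cdot 97\right)} = \sqrt{110 + \left(-86 + 10282\right)} = \sqrt{110 + 10196} = \sqrt{10306} \approx 101.52$)
$\frac{1}{b} = \frac{1}{\sqrt{10306}} = \frac{\sqrt{10306}}{10306}$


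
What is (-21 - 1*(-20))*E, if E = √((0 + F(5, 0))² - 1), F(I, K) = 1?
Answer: 0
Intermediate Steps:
E = 0 (E = √((0 + 1)² - 1) = √(1² - 1) = √(1 - 1) = √0 = 0)
(-21 - 1*(-20))*E = (-21 - 1*(-20))*0 = (-21 + 20)*0 = -1*0 = 0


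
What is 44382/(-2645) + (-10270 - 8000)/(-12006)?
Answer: -40357/2645 ≈ -15.258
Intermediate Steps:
44382/(-2645) + (-10270 - 8000)/(-12006) = 44382*(-1/2645) - 18270*(-1/12006) = -44382/2645 + 35/23 = -40357/2645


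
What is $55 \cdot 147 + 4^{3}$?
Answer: $8149$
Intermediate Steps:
$55 \cdot 147 + 4^{3} = 8085 + 64 = 8149$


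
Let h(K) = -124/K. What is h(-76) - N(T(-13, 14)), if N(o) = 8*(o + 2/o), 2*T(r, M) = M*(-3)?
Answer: 67987/399 ≈ 170.39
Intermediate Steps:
T(r, M) = -3*M/2 (T(r, M) = (M*(-3))/2 = (-3*M)/2 = -3*M/2)
N(o) = 8*o + 16/o
h(-76) - N(T(-13, 14)) = -124/(-76) - (8*(-3/2*14) + 16/((-3/2*14))) = -124*(-1/76) - (8*(-21) + 16/(-21)) = 31/19 - (-168 + 16*(-1/21)) = 31/19 - (-168 - 16/21) = 31/19 - 1*(-3544/21) = 31/19 + 3544/21 = 67987/399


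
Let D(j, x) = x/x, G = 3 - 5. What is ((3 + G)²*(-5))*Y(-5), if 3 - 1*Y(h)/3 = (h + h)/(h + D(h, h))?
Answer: -15/2 ≈ -7.5000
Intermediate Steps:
G = -2
D(j, x) = 1
Y(h) = 9 - 6*h/(1 + h) (Y(h) = 9 - 3*(h + h)/(h + 1) = 9 - 3*2*h/(1 + h) = 9 - 6*h/(1 + h))
((3 + G)²*(-5))*Y(-5) = ((3 - 2)²*(-5))*(3*(3 - 5)/(1 - 5)) = (1²*(-5))*(3*(-2)/(-4)) = (1*(-5))*(3*(-¼)*(-2)) = -5*3/2 = -15/2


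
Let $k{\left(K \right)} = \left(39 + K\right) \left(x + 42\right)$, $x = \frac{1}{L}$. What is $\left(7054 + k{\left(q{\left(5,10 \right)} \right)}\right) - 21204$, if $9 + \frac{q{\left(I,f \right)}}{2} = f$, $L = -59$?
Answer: $- \frac{733293}{59} \approx -12429.0$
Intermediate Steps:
$x = - \frac{1}{59}$ ($x = \frac{1}{-59} = - \frac{1}{59} \approx -0.016949$)
$q{\left(I,f \right)} = -18 + 2 f$
$k{\left(K \right)} = \frac{96603}{59} + \frac{2477 K}{59}$ ($k{\left(K \right)} = \left(39 + K\right) \left(- \frac{1}{59} + 42\right) = \left(39 + K\right) \frac{2477}{59} = \frac{96603}{59} + \frac{2477 K}{59}$)
$\left(7054 + k{\left(q{\left(5,10 \right)} \right)}\right) - 21204 = \left(7054 + \left(\frac{96603}{59} + \frac{2477 \left(-18 + 2 \cdot 10\right)}{59}\right)\right) - 21204 = \left(7054 + \left(\frac{96603}{59} + \frac{2477 \left(-18 + 20\right)}{59}\right)\right) - 21204 = \left(7054 + \left(\frac{96603}{59} + \frac{2477}{59} \cdot 2\right)\right) - 21204 = \left(7054 + \left(\frac{96603}{59} + \frac{4954}{59}\right)\right) - 21204 = \left(7054 + \frac{101557}{59}\right) - 21204 = \frac{517743}{59} - 21204 = - \frac{733293}{59}$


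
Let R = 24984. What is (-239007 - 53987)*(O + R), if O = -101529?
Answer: 22427225730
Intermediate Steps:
(-239007 - 53987)*(O + R) = (-239007 - 53987)*(-101529 + 24984) = -292994*(-76545) = 22427225730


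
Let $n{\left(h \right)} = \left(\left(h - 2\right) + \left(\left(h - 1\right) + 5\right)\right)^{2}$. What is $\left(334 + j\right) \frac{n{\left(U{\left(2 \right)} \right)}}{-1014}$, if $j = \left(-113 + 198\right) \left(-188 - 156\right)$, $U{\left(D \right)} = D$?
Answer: $\frac{173436}{169} \approx 1026.2$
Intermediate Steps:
$j = -29240$ ($j = 85 \left(-344\right) = -29240$)
$n{\left(h \right)} = \left(2 + 2 h\right)^{2}$ ($n{\left(h \right)} = \left(\left(-2 + h\right) + \left(\left(-1 + h\right) + 5\right)\right)^{2} = \left(\left(-2 + h\right) + \left(4 + h\right)\right)^{2} = \left(2 + 2 h\right)^{2}$)
$\left(334 + j\right) \frac{n{\left(U{\left(2 \right)} \right)}}{-1014} = \left(334 - 29240\right) \frac{4 \left(1 + 2\right)^{2}}{-1014} = - 28906 \cdot 4 \cdot 3^{2} \left(- \frac{1}{1014}\right) = - 28906 \cdot 4 \cdot 9 \left(- \frac{1}{1014}\right) = - 28906 \cdot 36 \left(- \frac{1}{1014}\right) = \left(-28906\right) \left(- \frac{6}{169}\right) = \frac{173436}{169}$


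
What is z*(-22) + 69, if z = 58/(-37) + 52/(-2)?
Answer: 24993/37 ≈ 675.49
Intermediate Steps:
z = -1020/37 (z = 58*(-1/37) + 52*(-1/2) = -58/37 - 26 = -1020/37 ≈ -27.568)
z*(-22) + 69 = -1020/37*(-22) + 69 = 22440/37 + 69 = 24993/37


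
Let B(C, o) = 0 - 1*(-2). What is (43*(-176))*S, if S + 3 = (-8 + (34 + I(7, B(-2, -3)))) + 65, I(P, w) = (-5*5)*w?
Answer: -287584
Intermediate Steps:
B(C, o) = 2 (B(C, o) = 0 + 2 = 2)
I(P, w) = -25*w
S = 38 (S = -3 + ((-8 + (34 - 25*2)) + 65) = -3 + ((-8 + (34 - 50)) + 65) = -3 + ((-8 - 16) + 65) = -3 + (-24 + 65) = -3 + 41 = 38)
(43*(-176))*S = (43*(-176))*38 = -7568*38 = -287584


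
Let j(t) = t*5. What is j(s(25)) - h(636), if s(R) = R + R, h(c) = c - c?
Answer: 250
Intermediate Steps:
h(c) = 0
s(R) = 2*R
j(t) = 5*t
j(s(25)) - h(636) = 5*(2*25) - 1*0 = 5*50 + 0 = 250 + 0 = 250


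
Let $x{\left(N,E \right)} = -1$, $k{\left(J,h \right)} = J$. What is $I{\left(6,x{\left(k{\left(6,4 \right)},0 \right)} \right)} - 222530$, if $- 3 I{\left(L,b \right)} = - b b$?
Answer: $- \frac{667589}{3} \approx -2.2253 \cdot 10^{5}$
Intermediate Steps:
$I{\left(L,b \right)} = \frac{b^{2}}{3}$ ($I{\left(L,b \right)} = - \frac{- b b}{3} = - \frac{\left(-1\right) b^{2}}{3} = \frac{b^{2}}{3}$)
$I{\left(6,x{\left(k{\left(6,4 \right)},0 \right)} \right)} - 222530 = \frac{\left(-1\right)^{2}}{3} - 222530 = \frac{1}{3} \cdot 1 - 222530 = \frac{1}{3} - 222530 = - \frac{667589}{3}$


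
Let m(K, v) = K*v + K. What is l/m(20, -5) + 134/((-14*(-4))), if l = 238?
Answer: -163/280 ≈ -0.58214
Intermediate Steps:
m(K, v) = K + K*v
l/m(20, -5) + 134/((-14*(-4))) = 238/((20*(1 - 5))) + 134/((-14*(-4))) = 238/((20*(-4))) + 134/56 = 238/(-80) + 134*(1/56) = 238*(-1/80) + 67/28 = -119/40 + 67/28 = -163/280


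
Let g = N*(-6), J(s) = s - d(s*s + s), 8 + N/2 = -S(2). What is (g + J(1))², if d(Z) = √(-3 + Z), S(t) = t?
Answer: (121 - I)² ≈ 14640.0 - 242.0*I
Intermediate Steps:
N = -20 (N = -16 + 2*(-1*2) = -16 + 2*(-2) = -16 - 4 = -20)
J(s) = s - √(-3 + s + s²) (J(s) = s - √(-3 + (s*s + s)) = s - √(-3 + (s² + s)) = s - √(-3 + (s + s²)) = s - √(-3 + s + s²))
g = 120 (g = -20*(-6) = 120)
(g + J(1))² = (120 + (1 - √(-3 + 1*(1 + 1))))² = (120 + (1 - √(-3 + 1*2)))² = (120 + (1 - √(-3 + 2)))² = (120 + (1 - √(-1)))² = (120 + (1 - I))² = (121 - I)²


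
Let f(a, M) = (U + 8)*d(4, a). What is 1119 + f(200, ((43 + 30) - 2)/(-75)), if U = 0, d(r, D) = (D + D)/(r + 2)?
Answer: 4957/3 ≈ 1652.3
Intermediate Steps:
d(r, D) = 2*D/(2 + r) (d(r, D) = (2*D)/(2 + r) = 2*D/(2 + r))
f(a, M) = 8*a/3 (f(a, M) = (0 + 8)*(2*a/(2 + 4)) = 8*(2*a/6) = 8*(2*a*(⅙)) = 8*(a/3) = 8*a/3)
1119 + f(200, ((43 + 30) - 2)/(-75)) = 1119 + (8/3)*200 = 1119 + 1600/3 = 4957/3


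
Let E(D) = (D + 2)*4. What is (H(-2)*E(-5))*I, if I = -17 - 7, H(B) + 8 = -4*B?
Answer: 0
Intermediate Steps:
E(D) = 8 + 4*D (E(D) = (2 + D)*4 = 8 + 4*D)
H(B) = -8 - 4*B
I = -24
(H(-2)*E(-5))*I = ((-8 - 4*(-2))*(8 + 4*(-5)))*(-24) = ((-8 + 8)*(8 - 20))*(-24) = (0*(-12))*(-24) = 0*(-24) = 0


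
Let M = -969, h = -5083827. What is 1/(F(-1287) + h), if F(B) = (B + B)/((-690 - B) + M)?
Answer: -62/315196845 ≈ -1.9670e-7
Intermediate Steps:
F(B) = 2*B/(-1659 - B) (F(B) = (B + B)/((-690 - B) - 969) = (2*B)/(-1659 - B) = 2*B/(-1659 - B))
1/(F(-1287) + h) = 1/(-2*(-1287)/(1659 - 1287) - 5083827) = 1/(-2*(-1287)/372 - 5083827) = 1/(-2*(-1287)*1/372 - 5083827) = 1/(429/62 - 5083827) = 1/(-315196845/62) = -62/315196845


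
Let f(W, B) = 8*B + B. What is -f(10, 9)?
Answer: -81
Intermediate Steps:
f(W, B) = 9*B
-f(10, 9) = -9*9 = -1*81 = -81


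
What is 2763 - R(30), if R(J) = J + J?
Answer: 2703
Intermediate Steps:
R(J) = 2*J
2763 - R(30) = 2763 - 2*30 = 2763 - 1*60 = 2763 - 60 = 2703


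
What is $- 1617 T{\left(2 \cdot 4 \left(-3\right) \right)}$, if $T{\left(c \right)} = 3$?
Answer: $-4851$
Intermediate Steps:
$- 1617 T{\left(2 \cdot 4 \left(-3\right) \right)} = \left(-1617\right) 3 = -4851$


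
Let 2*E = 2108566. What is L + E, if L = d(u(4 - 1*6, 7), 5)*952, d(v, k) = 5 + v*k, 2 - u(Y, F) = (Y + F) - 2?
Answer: 1054283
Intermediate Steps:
E = 1054283 (E = (1/2)*2108566 = 1054283)
u(Y, F) = 4 - F - Y (u(Y, F) = 2 - ((Y + F) - 2) = 2 - ((F + Y) - 2) = 2 - (-2 + F + Y) = 2 + (2 - F - Y) = 4 - F - Y)
d(v, k) = 5 + k*v
L = 0 (L = (5 + 5*(4 - 1*7 - (4 - 1*6)))*952 = (5 + 5*(4 - 7 - (4 - 6)))*952 = (5 + 5*(4 - 7 - 1*(-2)))*952 = (5 + 5*(4 - 7 + 2))*952 = (5 + 5*(-1))*952 = (5 - 5)*952 = 0*952 = 0)
L + E = 0 + 1054283 = 1054283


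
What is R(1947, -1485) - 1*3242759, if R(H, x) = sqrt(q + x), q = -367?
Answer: -3242759 + 2*I*sqrt(463) ≈ -3.2428e+6 + 43.035*I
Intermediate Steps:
R(H, x) = sqrt(-367 + x)
R(1947, -1485) - 1*3242759 = sqrt(-367 - 1485) - 1*3242759 = sqrt(-1852) - 3242759 = 2*I*sqrt(463) - 3242759 = -3242759 + 2*I*sqrt(463)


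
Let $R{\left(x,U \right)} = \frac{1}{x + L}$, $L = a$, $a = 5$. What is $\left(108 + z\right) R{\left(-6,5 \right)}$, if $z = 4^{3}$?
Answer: $-172$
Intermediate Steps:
$z = 64$
$L = 5$
$R{\left(x,U \right)} = \frac{1}{5 + x}$ ($R{\left(x,U \right)} = \frac{1}{x + 5} = \frac{1}{5 + x}$)
$\left(108 + z\right) R{\left(-6,5 \right)} = \frac{108 + 64}{5 - 6} = \frac{172}{-1} = 172 \left(-1\right) = -172$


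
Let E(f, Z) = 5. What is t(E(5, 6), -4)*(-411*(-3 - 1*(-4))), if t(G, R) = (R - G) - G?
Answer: 5754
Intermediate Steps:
t(G, R) = R - 2*G
t(E(5, 6), -4)*(-411*(-3 - 1*(-4))) = (-4 - 2*5)*(-411*(-3 - 1*(-4))) = (-4 - 10)*(-411*(-3 + 4)) = -(-5754) = -14*(-411) = 5754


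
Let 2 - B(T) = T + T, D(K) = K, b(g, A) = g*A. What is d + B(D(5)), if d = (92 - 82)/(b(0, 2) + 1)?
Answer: 2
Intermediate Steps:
b(g, A) = A*g
B(T) = 2 - 2*T (B(T) = 2 - (T + T) = 2 - 2*T)
d = 10 (d = (92 - 82)/(2*0 + 1) = 10/(0 + 1) = 10/1 = 10*1 = 10)
d + B(D(5)) = 10 + (2 - 2*5) = 10 + (2 - 10) = 10 - 8 = 2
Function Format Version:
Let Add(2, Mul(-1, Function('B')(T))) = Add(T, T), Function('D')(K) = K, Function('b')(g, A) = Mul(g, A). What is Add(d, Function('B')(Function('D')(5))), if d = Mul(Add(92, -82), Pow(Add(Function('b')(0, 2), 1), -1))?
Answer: 2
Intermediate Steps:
Function('b')(g, A) = Mul(A, g)
Function('B')(T) = Add(2, Mul(-2, T)) (Function('B')(T) = Add(2, Mul(-1, Add(T, T))) = Add(2, Mul(-1, Mul(2, T))) = Add(2, Mul(-2, T)))
d = 10 (d = Mul(Add(92, -82), Pow(Add(Mul(2, 0), 1), -1)) = Mul(10, Pow(Add(0, 1), -1)) = Mul(10, Pow(1, -1)) = Mul(10, 1) = 10)
Add(d, Function('B')(Function('D')(5))) = Add(10, Add(2, Mul(-2, 5))) = Add(10, Add(2, -10)) = Add(10, -8) = 2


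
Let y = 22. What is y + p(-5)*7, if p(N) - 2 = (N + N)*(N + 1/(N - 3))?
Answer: 1579/4 ≈ 394.75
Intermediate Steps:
p(N) = 2 + 2*N*(N + 1/(-3 + N)) (p(N) = 2 + (N + N)*(N + 1/(N - 3)) = 2 + (2*N)*(N + 1/(-3 + N)) = 2 + 2*N*(N + 1/(-3 + N)))
y + p(-5)*7 = 22 + (2*(-3 + (-5)³ - 3*(-5)² + 2*(-5))/(-3 - 5))*7 = 22 + (2*(-3 - 125 - 3*25 - 10)/(-8))*7 = 22 + (2*(-⅛)*(-3 - 125 - 75 - 10))*7 = 22 + (2*(-⅛)*(-213))*7 = 22 + (213/4)*7 = 22 + 1491/4 = 1579/4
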